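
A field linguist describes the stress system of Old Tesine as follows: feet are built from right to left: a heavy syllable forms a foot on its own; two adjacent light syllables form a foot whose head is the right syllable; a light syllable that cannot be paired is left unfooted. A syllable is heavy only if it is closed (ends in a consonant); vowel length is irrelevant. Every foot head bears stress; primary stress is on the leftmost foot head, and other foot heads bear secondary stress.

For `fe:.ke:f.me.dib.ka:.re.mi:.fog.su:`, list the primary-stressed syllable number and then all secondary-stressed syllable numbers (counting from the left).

Weights: 1 fe: L, 2 ke:f H, 3 me L, 4 dib H, 5 ka: L, 6 re L, 7 mi: L, 8 fog H, 9 su: L.
Parse right to left (heavy = foot alone; LL = one foot; stranded L unfooted): fe: (ˈke:f) me (ˈdib) ka: (re.ˈmi:) (ˈfog) su:.
Foot heads: 2, 4, 7, 8.
Primary stress on the leftmost head = syllable 2.
Secondary stress on 4, 7, 8: fe:.ˈke:f.me.ˌdib.ka:.re.ˌmi:.ˌfog.su:.

primary 2, secondary 4, 7, 8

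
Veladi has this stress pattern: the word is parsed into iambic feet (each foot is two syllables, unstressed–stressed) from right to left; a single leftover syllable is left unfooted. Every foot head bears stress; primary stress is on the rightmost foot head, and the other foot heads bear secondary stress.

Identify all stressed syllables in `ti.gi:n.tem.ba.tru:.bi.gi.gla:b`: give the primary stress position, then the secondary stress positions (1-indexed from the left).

Parse right to left into iambic (σˈσ) feet: (ti.ˈgi:n) (tem.ˈba) (tru:.ˈbi) (gi.ˈgla:b).
Foot heads (stressed positions): 2, 4, 6, 8.
End Rule Rightmost: primary stress on the rightmost head = syllable 8.
Secondary stress on 2, 4, 6: ti.ˌgi:n.tem.ˌba.tru:.ˌbi.gi.ˈgla:b.

primary 8, secondary 2, 4, 6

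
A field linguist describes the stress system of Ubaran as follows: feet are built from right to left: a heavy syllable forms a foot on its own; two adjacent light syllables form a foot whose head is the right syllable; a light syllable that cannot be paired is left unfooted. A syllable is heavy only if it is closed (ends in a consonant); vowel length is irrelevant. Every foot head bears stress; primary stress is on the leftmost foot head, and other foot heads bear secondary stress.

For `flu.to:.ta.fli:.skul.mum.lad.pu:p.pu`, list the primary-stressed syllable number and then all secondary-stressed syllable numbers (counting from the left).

Weights: 1 flu L, 2 to: L, 3 ta L, 4 fli: L, 5 skul H, 6 mum H, 7 lad H, 8 pu:p H, 9 pu L.
Parse right to left (heavy = foot alone; LL = one foot; stranded L unfooted): (flu.ˈto:) (ta.ˈfli:) (ˈskul) (ˈmum) (ˈlad) (ˈpu:p) pu.
Foot heads: 2, 4, 5, 6, 7, 8.
Primary stress on the leftmost head = syllable 2.
Secondary stress on 4, 5, 6, 7, 8: flu.ˈto:.ta.ˌfli:.ˌskul.ˌmum.ˌlad.ˌpu:p.pu.

primary 2, secondary 4, 5, 6, 7, 8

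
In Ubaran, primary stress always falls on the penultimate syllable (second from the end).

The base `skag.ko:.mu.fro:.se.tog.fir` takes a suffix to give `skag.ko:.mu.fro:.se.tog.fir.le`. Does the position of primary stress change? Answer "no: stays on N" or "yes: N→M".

yes: 6→7

Base `skag.ko:.mu.fro:.se.tog.fir` (7 syllables):
  The word has 7 syllables; the penultimate syllable (second from the end) is syllable 6 (tog).
  → primary stress on syllable 6.
Suffixed `skag.ko:.mu.fro:.se.tog.fir.le` (8 syllables):
  The word has 8 syllables; the penultimate syllable (second from the end) is syllable 7 (fir).
  → primary stress on syllable 7.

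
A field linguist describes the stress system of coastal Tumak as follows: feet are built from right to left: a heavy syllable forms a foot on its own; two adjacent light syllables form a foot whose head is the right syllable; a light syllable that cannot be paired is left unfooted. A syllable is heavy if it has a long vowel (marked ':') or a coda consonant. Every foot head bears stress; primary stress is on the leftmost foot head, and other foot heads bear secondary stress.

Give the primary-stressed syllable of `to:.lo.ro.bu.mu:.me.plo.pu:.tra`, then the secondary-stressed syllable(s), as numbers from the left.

Weights: 1 to: H, 2 lo L, 3 ro L, 4 bu L, 5 mu: H, 6 me L, 7 plo L, 8 pu: H, 9 tra L.
Parse right to left (heavy = foot alone; LL = one foot; stranded L unfooted): (ˈto:) lo (ro.ˈbu) (ˈmu:) (me.ˈplo) (ˈpu:) tra.
Foot heads: 1, 4, 5, 7, 8.
Primary stress on the leftmost head = syllable 1.
Secondary stress on 4, 5, 7, 8: ˈto:.lo.ro.ˌbu.ˌmu:.me.ˌplo.ˌpu:.tra.

primary 1, secondary 4, 5, 7, 8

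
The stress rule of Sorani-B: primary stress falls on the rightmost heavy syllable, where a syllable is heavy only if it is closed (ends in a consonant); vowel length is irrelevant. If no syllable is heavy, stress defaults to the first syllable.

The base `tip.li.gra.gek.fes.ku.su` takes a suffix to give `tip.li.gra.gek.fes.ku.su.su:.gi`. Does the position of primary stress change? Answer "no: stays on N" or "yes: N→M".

Base `tip.li.gra.gek.fes.ku.su` (7 syllables):
  Weights: 1 tip H, 2 li L, 3 gra L, 4 gek H, 5 fes H, 6 ku L, 7 su L.
  Heavy syllables in the domain: 1, 4, 5. The rightmost is syllable 5 (fes).
  → primary stress on syllable 5.
Suffixed `tip.li.gra.gek.fes.ku.su.su:.gi` (9 syllables):
  Weights: 1 tip H, 2 li L, 3 gra L, 4 gek H, 5 fes H, 6 ku L, 7 su L, 8 su: L, 9 gi L.
  Heavy syllables in the domain: 1, 4, 5. The rightmost is syllable 5 (fes).
  → primary stress on syllable 5.

no: stays on 5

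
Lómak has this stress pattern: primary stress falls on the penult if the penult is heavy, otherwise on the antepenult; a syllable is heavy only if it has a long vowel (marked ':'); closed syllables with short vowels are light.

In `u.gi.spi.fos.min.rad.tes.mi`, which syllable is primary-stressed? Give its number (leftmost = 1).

6

Weights: 6 rad L, 7 tes L, 8 mi L.
The penult (syllable 7, tes) is light, so stress falls on the antepenult (syllable 6, rad).
Primary stress: syllable 6 → u.gi.spi.fos.min.ˈrad.tes.mi.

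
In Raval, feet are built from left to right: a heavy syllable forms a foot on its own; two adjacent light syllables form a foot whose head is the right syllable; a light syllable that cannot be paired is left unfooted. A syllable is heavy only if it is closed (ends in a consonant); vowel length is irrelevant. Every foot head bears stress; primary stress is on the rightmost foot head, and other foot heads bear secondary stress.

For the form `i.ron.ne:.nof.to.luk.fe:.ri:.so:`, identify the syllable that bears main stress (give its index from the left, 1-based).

Weights: 1 i L, 2 ron H, 3 ne: L, 4 nof H, 5 to L, 6 luk H, 7 fe: L, 8 ri: L, 9 so: L.
Parse left to right (heavy = foot alone; LL = one foot; stranded L unfooted): i (ˈron) ne: (ˈnof) to (ˈluk) (fe:.ˈri:) so:.
Foot heads: 2, 4, 6, 8.
Primary stress on the rightmost head = syllable 8.
Primary stress: syllable 8 → i.ron.ne:.nof.to.luk.fe:.ˈri:.so:.

8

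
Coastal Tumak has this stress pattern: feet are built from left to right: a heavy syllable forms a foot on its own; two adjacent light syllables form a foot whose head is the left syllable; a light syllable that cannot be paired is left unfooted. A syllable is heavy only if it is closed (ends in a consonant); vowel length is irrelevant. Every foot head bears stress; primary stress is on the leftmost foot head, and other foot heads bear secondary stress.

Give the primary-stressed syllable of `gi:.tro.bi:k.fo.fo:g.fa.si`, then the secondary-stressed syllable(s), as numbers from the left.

Weights: 1 gi: L, 2 tro L, 3 bi:k H, 4 fo L, 5 fo:g H, 6 fa L, 7 si L.
Parse left to right (heavy = foot alone; LL = one foot; stranded L unfooted): (ˈgi:.tro) (ˈbi:k) fo (ˈfo:g) (ˈfa.si).
Foot heads: 1, 3, 5, 6.
Primary stress on the leftmost head = syllable 1.
Secondary stress on 3, 5, 6: ˈgi:.tro.ˌbi:k.fo.ˌfo:g.ˌfa.si.

primary 1, secondary 3, 5, 6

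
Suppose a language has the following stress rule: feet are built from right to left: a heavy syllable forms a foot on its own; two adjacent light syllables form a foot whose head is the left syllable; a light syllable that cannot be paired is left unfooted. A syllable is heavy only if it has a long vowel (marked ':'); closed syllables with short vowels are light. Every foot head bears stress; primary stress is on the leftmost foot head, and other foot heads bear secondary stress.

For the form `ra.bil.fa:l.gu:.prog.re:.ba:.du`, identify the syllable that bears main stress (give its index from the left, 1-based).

Weights: 1 ra L, 2 bil L, 3 fa:l H, 4 gu: H, 5 prog L, 6 re: H, 7 ba: H, 8 du L.
Parse right to left (heavy = foot alone; LL = one foot; stranded L unfooted): (ˈra.bil) (ˈfa:l) (ˈgu:) prog (ˈre:) (ˈba:) du.
Foot heads: 1, 3, 4, 6, 7.
Primary stress on the leftmost head = syllable 1.
Primary stress: syllable 1 → ˈra.bil.fa:l.gu:.prog.re:.ba:.du.

1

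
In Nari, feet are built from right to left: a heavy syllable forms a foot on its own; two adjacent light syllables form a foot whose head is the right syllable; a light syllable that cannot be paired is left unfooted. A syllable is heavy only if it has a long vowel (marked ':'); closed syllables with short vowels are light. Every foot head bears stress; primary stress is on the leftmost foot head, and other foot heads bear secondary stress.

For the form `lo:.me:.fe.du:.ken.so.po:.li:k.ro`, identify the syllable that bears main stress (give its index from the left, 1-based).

1

Weights: 1 lo: H, 2 me: H, 3 fe L, 4 du: H, 5 ken L, 6 so L, 7 po: H, 8 li:k H, 9 ro L.
Parse right to left (heavy = foot alone; LL = one foot; stranded L unfooted): (ˈlo:) (ˈme:) fe (ˈdu:) (ken.ˈso) (ˈpo:) (ˈli:k) ro.
Foot heads: 1, 2, 4, 6, 7, 8.
Primary stress on the leftmost head = syllable 1.
Primary stress: syllable 1 → ˈlo:.me:.fe.du:.ken.so.po:.li:k.ro.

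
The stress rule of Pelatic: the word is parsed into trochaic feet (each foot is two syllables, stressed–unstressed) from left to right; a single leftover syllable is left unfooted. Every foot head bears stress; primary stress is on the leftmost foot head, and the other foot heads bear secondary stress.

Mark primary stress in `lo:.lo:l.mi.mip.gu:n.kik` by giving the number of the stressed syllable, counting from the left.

1

Parse left to right into trochaic (ˈσσ) feet: (ˈlo:.lo:l) (ˈmi.mip) (ˈgu:n.kik).
Foot heads (stressed positions): 1, 3, 5.
End Rule Leftmost: primary stress on the leftmost head = syllable 1.
Primary stress: syllable 1 → ˈlo:.lo:l.mi.mip.gu:n.kik.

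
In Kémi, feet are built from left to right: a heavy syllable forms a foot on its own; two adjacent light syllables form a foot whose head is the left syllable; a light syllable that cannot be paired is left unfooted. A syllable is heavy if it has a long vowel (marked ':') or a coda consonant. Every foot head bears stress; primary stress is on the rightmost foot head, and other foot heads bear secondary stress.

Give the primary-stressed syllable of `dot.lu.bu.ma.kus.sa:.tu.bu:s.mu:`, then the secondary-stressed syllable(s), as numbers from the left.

primary 9, secondary 1, 2, 5, 6, 8

Weights: 1 dot H, 2 lu L, 3 bu L, 4 ma L, 5 kus H, 6 sa: H, 7 tu L, 8 bu:s H, 9 mu: H.
Parse left to right (heavy = foot alone; LL = one foot; stranded L unfooted): (ˈdot) (ˈlu.bu) ma (ˈkus) (ˈsa:) tu (ˈbu:s) (ˈmu:).
Foot heads: 1, 2, 5, 6, 8, 9.
Primary stress on the rightmost head = syllable 9.
Secondary stress on 1, 2, 5, 6, 8: ˌdot.ˌlu.bu.ma.ˌkus.ˌsa:.tu.ˌbu:s.ˈmu:.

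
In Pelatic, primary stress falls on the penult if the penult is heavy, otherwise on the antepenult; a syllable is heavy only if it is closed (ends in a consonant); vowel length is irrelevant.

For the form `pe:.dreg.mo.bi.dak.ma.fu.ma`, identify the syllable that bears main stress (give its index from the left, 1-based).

6

Weights: 6 ma L, 7 fu L, 8 ma L.
The penult (syllable 7, fu) is light, so stress falls on the antepenult (syllable 6, ma).
Primary stress: syllable 6 → pe:.dreg.mo.bi.dak.ˈma.fu.ma.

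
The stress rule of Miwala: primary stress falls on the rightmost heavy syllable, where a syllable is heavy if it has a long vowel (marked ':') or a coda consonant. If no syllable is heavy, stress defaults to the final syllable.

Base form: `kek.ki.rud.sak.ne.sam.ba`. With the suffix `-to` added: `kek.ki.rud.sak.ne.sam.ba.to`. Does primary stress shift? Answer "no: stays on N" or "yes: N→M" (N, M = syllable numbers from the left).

no: stays on 6

Base `kek.ki.rud.sak.ne.sam.ba` (7 syllables):
  Weights: 1 kek H, 2 ki L, 3 rud H, 4 sak H, 5 ne L, 6 sam H, 7 ba L.
  Heavy syllables in the domain: 1, 3, 4, 6. The rightmost is syllable 6 (sam).
  → primary stress on syllable 6.
Suffixed `kek.ki.rud.sak.ne.sam.ba.to` (8 syllables):
  Weights: 1 kek H, 2 ki L, 3 rud H, 4 sak H, 5 ne L, 6 sam H, 7 ba L, 8 to L.
  Heavy syllables in the domain: 1, 3, 4, 6. The rightmost is syllable 6 (sam).
  → primary stress on syllable 6.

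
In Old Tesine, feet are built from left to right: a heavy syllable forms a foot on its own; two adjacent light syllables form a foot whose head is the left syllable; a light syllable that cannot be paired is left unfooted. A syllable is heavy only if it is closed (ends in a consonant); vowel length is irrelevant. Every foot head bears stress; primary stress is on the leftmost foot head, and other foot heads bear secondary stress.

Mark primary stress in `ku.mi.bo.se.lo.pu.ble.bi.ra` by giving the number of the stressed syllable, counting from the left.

Weights: 1 ku L, 2 mi L, 3 bo L, 4 se L, 5 lo L, 6 pu L, 7 ble L, 8 bi L, 9 ra L.
Parse left to right (heavy = foot alone; LL = one foot; stranded L unfooted): (ˈku.mi) (ˈbo.se) (ˈlo.pu) (ˈble.bi) ra.
Foot heads: 1, 3, 5, 7.
Primary stress on the leftmost head = syllable 1.
Primary stress: syllable 1 → ˈku.mi.bo.se.lo.pu.ble.bi.ra.

1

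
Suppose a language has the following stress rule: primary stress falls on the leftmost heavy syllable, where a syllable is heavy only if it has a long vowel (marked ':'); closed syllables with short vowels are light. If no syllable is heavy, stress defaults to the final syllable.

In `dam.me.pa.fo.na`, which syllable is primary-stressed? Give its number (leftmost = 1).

Weights: 1 dam L, 2 me L, 3 pa L, 4 fo L, 5 na L.
No heavy syllable in the domain; default to the final syllable = syllable 5.
Primary stress: syllable 5 → dam.me.pa.fo.ˈna.

5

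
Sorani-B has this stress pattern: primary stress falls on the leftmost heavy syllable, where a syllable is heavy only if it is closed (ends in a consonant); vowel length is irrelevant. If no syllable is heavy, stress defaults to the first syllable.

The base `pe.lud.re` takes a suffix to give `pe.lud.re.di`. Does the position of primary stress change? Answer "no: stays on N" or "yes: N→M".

no: stays on 2

Base `pe.lud.re` (3 syllables):
  Weights: 1 pe L, 2 lud H, 3 re L.
  Heavy syllables in the domain: 2. The leftmost is syllable 2 (lud).
  → primary stress on syllable 2.
Suffixed `pe.lud.re.di` (4 syllables):
  Weights: 1 pe L, 2 lud H, 3 re L, 4 di L.
  Heavy syllables in the domain: 2. The leftmost is syllable 2 (lud).
  → primary stress on syllable 2.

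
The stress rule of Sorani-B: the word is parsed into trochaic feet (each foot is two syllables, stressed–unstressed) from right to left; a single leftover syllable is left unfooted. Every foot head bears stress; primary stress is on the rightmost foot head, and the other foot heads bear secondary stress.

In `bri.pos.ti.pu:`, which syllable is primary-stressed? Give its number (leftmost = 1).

Parse right to left into trochaic (ˈσσ) feet: (ˈbri.pos) (ˈti.pu:).
Foot heads (stressed positions): 1, 3.
End Rule Rightmost: primary stress on the rightmost head = syllable 3.
Primary stress: syllable 3 → bri.pos.ˈti.pu:.

3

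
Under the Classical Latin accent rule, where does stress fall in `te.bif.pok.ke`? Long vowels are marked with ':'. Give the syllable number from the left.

3

Classical Latin: stress the penult if heavy (long vowel or closed), else the antepenult.
Weights: 2 bif H, 3 pok H, 4 ke L.
The penult (syllable 3, pok) is heavy, so it takes stress.
Stress on syllable 3: te.bif.ˈpok.ke.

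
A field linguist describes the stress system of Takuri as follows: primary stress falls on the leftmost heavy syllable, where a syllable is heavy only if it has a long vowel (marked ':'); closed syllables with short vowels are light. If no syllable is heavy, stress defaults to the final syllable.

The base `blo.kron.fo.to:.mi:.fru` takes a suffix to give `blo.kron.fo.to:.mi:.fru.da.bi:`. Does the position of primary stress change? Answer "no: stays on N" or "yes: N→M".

no: stays on 4

Base `blo.kron.fo.to:.mi:.fru` (6 syllables):
  Weights: 1 blo L, 2 kron L, 3 fo L, 4 to: H, 5 mi: H, 6 fru L.
  Heavy syllables in the domain: 4, 5. The leftmost is syllable 4 (to:).
  → primary stress on syllable 4.
Suffixed `blo.kron.fo.to:.mi:.fru.da.bi:` (8 syllables):
  Weights: 1 blo L, 2 kron L, 3 fo L, 4 to: H, 5 mi: H, 6 fru L, 7 da L, 8 bi: H.
  Heavy syllables in the domain: 4, 5, 8. The leftmost is syllable 4 (to:).
  → primary stress on syllable 4.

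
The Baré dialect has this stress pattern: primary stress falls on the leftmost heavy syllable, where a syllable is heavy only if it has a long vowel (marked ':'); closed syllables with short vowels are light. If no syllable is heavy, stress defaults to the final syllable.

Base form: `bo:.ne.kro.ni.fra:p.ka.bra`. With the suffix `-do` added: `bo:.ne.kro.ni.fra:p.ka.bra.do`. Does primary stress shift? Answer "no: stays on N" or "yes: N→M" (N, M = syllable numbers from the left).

Base `bo:.ne.kro.ni.fra:p.ka.bra` (7 syllables):
  Weights: 1 bo: H, 2 ne L, 3 kro L, 4 ni L, 5 fra:p H, 6 ka L, 7 bra L.
  Heavy syllables in the domain: 1, 5. The leftmost is syllable 1 (bo:).
  → primary stress on syllable 1.
Suffixed `bo:.ne.kro.ni.fra:p.ka.bra.do` (8 syllables):
  Weights: 1 bo: H, 2 ne L, 3 kro L, 4 ni L, 5 fra:p H, 6 ka L, 7 bra L, 8 do L.
  Heavy syllables in the domain: 1, 5. The leftmost is syllable 1 (bo:).
  → primary stress on syllable 1.

no: stays on 1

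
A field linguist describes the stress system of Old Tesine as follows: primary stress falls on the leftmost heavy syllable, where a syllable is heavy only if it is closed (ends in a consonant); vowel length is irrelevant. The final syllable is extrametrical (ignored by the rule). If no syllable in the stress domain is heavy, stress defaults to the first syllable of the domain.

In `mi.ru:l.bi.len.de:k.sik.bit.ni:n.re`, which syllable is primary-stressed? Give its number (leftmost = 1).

The final syllable (9, re) is extrametrical; the stress domain is syllables 1–8.
Weights: 1 mi L, 2 ru:l H, 3 bi L, 4 len H, 5 de:k H, 6 sik H, 7 bit H, 8 ni:n H.
Heavy syllables in the domain: 2, 4, 5, 6, 7, 8. The leftmost is syllable 2 (ru:l).
Primary stress: syllable 2 → mi.ˈru:l.bi.len.de:k.sik.bit.ni:n.re.

2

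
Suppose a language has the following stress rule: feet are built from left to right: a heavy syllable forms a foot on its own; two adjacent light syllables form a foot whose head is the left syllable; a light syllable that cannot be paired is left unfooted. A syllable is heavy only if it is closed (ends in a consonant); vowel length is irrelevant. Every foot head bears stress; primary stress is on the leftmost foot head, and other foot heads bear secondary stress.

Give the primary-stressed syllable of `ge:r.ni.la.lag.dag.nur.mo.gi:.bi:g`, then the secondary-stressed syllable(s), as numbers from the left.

primary 1, secondary 2, 4, 5, 6, 7, 9

Weights: 1 ge:r H, 2 ni L, 3 la L, 4 lag H, 5 dag H, 6 nur H, 7 mo L, 8 gi: L, 9 bi:g H.
Parse left to right (heavy = foot alone; LL = one foot; stranded L unfooted): (ˈge:r) (ˈni.la) (ˈlag) (ˈdag) (ˈnur) (ˈmo.gi:) (ˈbi:g).
Foot heads: 1, 2, 4, 5, 6, 7, 9.
Primary stress on the leftmost head = syllable 1.
Secondary stress on 2, 4, 5, 6, 7, 9: ˈge:r.ˌni.la.ˌlag.ˌdag.ˌnur.ˌmo.gi:.ˌbi:g.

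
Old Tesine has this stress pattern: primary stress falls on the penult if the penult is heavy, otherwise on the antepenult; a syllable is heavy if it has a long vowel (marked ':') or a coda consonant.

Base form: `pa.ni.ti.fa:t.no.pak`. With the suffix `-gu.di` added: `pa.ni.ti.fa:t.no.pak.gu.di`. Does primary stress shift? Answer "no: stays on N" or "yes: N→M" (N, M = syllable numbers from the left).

Base `pa.ni.ti.fa:t.no.pak` (6 syllables):
  Weights: 4 fa:t H, 5 no L, 6 pak H.
  The penult (syllable 5, no) is light, so stress falls on the antepenult (syllable 4, fa:t).
  → primary stress on syllable 4.
Suffixed `pa.ni.ti.fa:t.no.pak.gu.di` (8 syllables):
  Weights: 6 pak H, 7 gu L, 8 di L.
  The penult (syllable 7, gu) is light, so stress falls on the antepenult (syllable 6, pak).
  → primary stress on syllable 6.

yes: 4→6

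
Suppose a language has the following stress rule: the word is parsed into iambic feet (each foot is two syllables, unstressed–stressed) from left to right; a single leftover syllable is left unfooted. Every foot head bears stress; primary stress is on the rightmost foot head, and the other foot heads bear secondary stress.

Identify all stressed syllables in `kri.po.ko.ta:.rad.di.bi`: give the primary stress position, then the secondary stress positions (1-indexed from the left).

primary 6, secondary 2, 4

Parse left to right into iambic (σˈσ) feet: (kri.ˈpo) (ko.ˈta:) (rad.ˈdi) bi. Syllable 7 is left unfooted.
Foot heads (stressed positions): 2, 4, 6.
End Rule Rightmost: primary stress on the rightmost head = syllable 6.
Secondary stress on 2, 4: kri.ˌpo.ko.ˌta:.rad.ˈdi.bi.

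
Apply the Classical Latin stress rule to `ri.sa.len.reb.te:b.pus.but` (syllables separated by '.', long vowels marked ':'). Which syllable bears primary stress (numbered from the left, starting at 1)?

Classical Latin: stress the penult if heavy (long vowel or closed), else the antepenult.
Weights: 5 te:b H, 6 pus H, 7 but H.
The penult (syllable 6, pus) is heavy, so it takes stress.
Stress on syllable 6: ri.sa.len.reb.te:b.ˈpus.but.

6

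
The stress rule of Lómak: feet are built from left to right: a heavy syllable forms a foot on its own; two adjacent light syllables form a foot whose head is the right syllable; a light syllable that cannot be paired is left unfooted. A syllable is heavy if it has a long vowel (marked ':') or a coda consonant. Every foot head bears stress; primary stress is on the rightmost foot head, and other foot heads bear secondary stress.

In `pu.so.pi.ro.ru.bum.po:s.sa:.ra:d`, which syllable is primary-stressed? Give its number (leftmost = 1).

Weights: 1 pu L, 2 so L, 3 pi L, 4 ro L, 5 ru L, 6 bum H, 7 po:s H, 8 sa: H, 9 ra:d H.
Parse left to right (heavy = foot alone; LL = one foot; stranded L unfooted): (pu.ˈso) (pi.ˈro) ru (ˈbum) (ˈpo:s) (ˈsa:) (ˈra:d).
Foot heads: 2, 4, 6, 7, 8, 9.
Primary stress on the rightmost head = syllable 9.
Primary stress: syllable 9 → pu.so.pi.ro.ru.bum.po:s.sa:.ˈra:d.

9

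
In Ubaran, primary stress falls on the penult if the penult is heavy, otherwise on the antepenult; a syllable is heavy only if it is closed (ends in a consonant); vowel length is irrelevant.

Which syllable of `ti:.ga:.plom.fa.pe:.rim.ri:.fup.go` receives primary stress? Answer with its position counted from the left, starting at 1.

8

Weights: 7 ri: L, 8 fup H, 9 go L.
The penult (syllable 8, fup) is heavy, so it takes stress.
Primary stress: syllable 8 → ti:.ga:.plom.fa.pe:.rim.ri:.ˈfup.go.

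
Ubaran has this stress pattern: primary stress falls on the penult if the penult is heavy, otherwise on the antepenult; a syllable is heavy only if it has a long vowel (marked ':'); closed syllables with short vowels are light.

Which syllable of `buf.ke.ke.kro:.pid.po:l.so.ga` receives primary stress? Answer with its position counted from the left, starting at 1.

6

Weights: 6 po:l H, 7 so L, 8 ga L.
The penult (syllable 7, so) is light, so stress falls on the antepenult (syllable 6, po:l).
Primary stress: syllable 6 → buf.ke.ke.kro:.pid.ˈpo:l.so.ga.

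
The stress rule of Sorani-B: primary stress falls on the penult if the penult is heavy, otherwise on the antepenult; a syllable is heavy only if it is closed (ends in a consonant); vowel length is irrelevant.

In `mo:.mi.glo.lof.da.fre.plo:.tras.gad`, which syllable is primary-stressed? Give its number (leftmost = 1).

Weights: 7 plo: L, 8 tras H, 9 gad H.
The penult (syllable 8, tras) is heavy, so it takes stress.
Primary stress: syllable 8 → mo:.mi.glo.lof.da.fre.plo:.ˈtras.gad.

8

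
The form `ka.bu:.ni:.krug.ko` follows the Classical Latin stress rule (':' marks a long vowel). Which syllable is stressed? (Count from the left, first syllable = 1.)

Classical Latin: stress the penult if heavy (long vowel or closed), else the antepenult.
Weights: 3 ni: H, 4 krug H, 5 ko L.
The penult (syllable 4, krug) is heavy, so it takes stress.
Stress on syllable 4: ka.bu:.ni:.ˈkrug.ko.

4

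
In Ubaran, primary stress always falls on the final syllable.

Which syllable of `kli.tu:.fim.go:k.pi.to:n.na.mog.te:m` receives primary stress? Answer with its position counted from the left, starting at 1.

The word has 9 syllables; the final syllable is syllable 9 (te:m).
Primary stress: syllable 9 → kli.tu:.fim.go:k.pi.to:n.na.mog.ˈte:m.

9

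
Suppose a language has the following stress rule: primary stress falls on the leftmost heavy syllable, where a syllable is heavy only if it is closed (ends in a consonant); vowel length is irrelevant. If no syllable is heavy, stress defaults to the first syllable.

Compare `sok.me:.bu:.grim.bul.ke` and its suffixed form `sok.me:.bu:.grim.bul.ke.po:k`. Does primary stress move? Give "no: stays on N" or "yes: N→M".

no: stays on 1

Base `sok.me:.bu:.grim.bul.ke` (6 syllables):
  Weights: 1 sok H, 2 me: L, 3 bu: L, 4 grim H, 5 bul H, 6 ke L.
  Heavy syllables in the domain: 1, 4, 5. The leftmost is syllable 1 (sok).
  → primary stress on syllable 1.
Suffixed `sok.me:.bu:.grim.bul.ke.po:k` (7 syllables):
  Weights: 1 sok H, 2 me: L, 3 bu: L, 4 grim H, 5 bul H, 6 ke L, 7 po:k H.
  Heavy syllables in the domain: 1, 4, 5, 7. The leftmost is syllable 1 (sok).
  → primary stress on syllable 1.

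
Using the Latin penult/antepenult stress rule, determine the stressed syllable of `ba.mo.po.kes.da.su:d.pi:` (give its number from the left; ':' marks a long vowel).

6

Classical Latin: stress the penult if heavy (long vowel or closed), else the antepenult.
Weights: 5 da L, 6 su:d H, 7 pi: H.
The penult (syllable 6, su:d) is heavy, so it takes stress.
Stress on syllable 6: ba.mo.po.kes.da.ˈsu:d.pi:.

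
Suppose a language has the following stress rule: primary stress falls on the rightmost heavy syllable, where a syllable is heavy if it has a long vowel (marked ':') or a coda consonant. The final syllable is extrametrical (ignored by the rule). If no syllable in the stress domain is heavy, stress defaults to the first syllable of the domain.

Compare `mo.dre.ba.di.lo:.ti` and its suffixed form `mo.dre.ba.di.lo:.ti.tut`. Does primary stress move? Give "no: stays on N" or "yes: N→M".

Base `mo.dre.ba.di.lo:.ti` (6 syllables):
  The final syllable (6, ti) is extrametrical; the stress domain is syllables 1–5.
  Weights: 1 mo L, 2 dre L, 3 ba L, 4 di L, 5 lo: H.
  Heavy syllables in the domain: 5. The rightmost is syllable 5 (lo:).
  → primary stress on syllable 5.
Suffixed `mo.dre.ba.di.lo:.ti.tut` (7 syllables):
  The final syllable (7, tut) is extrametrical; the stress domain is syllables 1–6.
  Weights: 1 mo L, 2 dre L, 3 ba L, 4 di L, 5 lo: H, 6 ti L.
  Heavy syllables in the domain: 5. The rightmost is syllable 5 (lo:).
  → primary stress on syllable 5.

no: stays on 5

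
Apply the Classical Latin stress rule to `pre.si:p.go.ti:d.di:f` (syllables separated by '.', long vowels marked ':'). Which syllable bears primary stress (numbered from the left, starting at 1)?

Classical Latin: stress the penult if heavy (long vowel or closed), else the antepenult.
Weights: 3 go L, 4 ti:d H, 5 di:f H.
The penult (syllable 4, ti:d) is heavy, so it takes stress.
Stress on syllable 4: pre.si:p.go.ˈti:d.di:f.

4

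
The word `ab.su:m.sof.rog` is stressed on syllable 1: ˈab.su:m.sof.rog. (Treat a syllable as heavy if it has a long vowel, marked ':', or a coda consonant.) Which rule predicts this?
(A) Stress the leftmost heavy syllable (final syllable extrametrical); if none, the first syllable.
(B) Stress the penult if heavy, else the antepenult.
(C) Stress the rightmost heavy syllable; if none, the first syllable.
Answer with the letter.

Rule A → syllable 1 ✓.
Rule B → syllable 3 (observed: 1).
Rule C → syllable 4 (observed: 1).

A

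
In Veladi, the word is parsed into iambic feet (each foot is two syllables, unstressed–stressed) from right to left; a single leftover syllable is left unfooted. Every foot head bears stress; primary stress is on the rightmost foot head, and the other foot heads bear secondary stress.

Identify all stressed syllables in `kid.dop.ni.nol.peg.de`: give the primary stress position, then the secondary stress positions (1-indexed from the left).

Parse right to left into iambic (σˈσ) feet: (kid.ˈdop) (ni.ˈnol) (peg.ˈde).
Foot heads (stressed positions): 2, 4, 6.
End Rule Rightmost: primary stress on the rightmost head = syllable 6.
Secondary stress on 2, 4: kid.ˌdop.ni.ˌnol.peg.ˈde.

primary 6, secondary 2, 4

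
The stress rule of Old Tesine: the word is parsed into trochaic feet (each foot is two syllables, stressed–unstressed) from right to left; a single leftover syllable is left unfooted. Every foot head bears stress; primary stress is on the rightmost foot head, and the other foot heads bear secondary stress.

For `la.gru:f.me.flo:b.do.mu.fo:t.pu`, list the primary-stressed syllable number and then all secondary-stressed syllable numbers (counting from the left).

Parse right to left into trochaic (ˈσσ) feet: (ˈla.gru:f) (ˈme.flo:b) (ˈdo.mu) (ˈfo:t.pu).
Foot heads (stressed positions): 1, 3, 5, 7.
End Rule Rightmost: primary stress on the rightmost head = syllable 7.
Secondary stress on 1, 3, 5: ˌla.gru:f.ˌme.flo:b.ˌdo.mu.ˈfo:t.pu.

primary 7, secondary 1, 3, 5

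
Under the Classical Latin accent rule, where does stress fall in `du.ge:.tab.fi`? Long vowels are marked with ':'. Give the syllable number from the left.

3

Classical Latin: stress the penult if heavy (long vowel or closed), else the antepenult.
Weights: 2 ge: H, 3 tab H, 4 fi L.
The penult (syllable 3, tab) is heavy, so it takes stress.
Stress on syllable 3: du.ge:.ˈtab.fi.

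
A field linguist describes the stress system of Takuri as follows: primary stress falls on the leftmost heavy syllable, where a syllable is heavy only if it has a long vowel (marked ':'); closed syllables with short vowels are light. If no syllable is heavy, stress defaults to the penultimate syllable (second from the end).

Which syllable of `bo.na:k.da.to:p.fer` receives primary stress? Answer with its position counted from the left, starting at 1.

2

Weights: 1 bo L, 2 na:k H, 3 da L, 4 to:p H, 5 fer L.
Heavy syllables in the domain: 2, 4. The leftmost is syllable 2 (na:k).
Primary stress: syllable 2 → bo.ˈna:k.da.to:p.fer.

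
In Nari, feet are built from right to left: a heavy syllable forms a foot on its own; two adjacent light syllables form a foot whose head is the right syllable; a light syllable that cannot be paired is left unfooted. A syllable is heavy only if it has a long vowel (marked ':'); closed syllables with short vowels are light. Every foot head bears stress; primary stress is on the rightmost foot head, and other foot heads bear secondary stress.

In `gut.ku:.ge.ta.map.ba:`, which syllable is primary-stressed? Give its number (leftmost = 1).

Weights: 1 gut L, 2 ku: H, 3 ge L, 4 ta L, 5 map L, 6 ba: H.
Parse right to left (heavy = foot alone; LL = one foot; stranded L unfooted): gut (ˈku:) ge (ta.ˈmap) (ˈba:).
Foot heads: 2, 5, 6.
Primary stress on the rightmost head = syllable 6.
Primary stress: syllable 6 → gut.ku:.ge.ta.map.ˈba:.

6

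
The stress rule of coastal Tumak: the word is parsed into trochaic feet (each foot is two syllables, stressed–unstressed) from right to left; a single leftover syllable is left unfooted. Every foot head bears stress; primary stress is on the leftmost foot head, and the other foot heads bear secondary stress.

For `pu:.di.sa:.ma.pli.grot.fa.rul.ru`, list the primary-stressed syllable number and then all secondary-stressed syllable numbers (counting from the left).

Parse right to left into trochaic (ˈσσ) feet: pu: (ˈdi.sa:) (ˈma.pli) (ˈgrot.fa) (ˈrul.ru). Syllable 1 is left unfooted.
Foot heads (stressed positions): 2, 4, 6, 8.
End Rule Leftmost: primary stress on the leftmost head = syllable 2.
Secondary stress on 4, 6, 8: pu:.ˈdi.sa:.ˌma.pli.ˌgrot.fa.ˌrul.ru.

primary 2, secondary 4, 6, 8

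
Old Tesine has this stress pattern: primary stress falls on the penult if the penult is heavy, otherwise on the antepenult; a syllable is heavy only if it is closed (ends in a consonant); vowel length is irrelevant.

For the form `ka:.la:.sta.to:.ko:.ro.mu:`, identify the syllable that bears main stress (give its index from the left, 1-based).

5

Weights: 5 ko: L, 6 ro L, 7 mu: L.
The penult (syllable 6, ro) is light, so stress falls on the antepenult (syllable 5, ko:).
Primary stress: syllable 5 → ka:.la:.sta.to:.ˈko:.ro.mu:.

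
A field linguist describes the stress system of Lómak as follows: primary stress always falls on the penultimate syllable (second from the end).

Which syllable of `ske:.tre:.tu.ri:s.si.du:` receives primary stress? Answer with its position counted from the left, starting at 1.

The word has 6 syllables; the penultimate syllable (second from the end) is syllable 5 (si).
Primary stress: syllable 5 → ske:.tre:.tu.ri:s.ˈsi.du:.

5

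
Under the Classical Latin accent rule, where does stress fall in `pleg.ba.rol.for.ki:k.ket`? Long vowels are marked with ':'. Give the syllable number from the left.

5

Classical Latin: stress the penult if heavy (long vowel or closed), else the antepenult.
Weights: 4 for H, 5 ki:k H, 6 ket H.
The penult (syllable 5, ki:k) is heavy, so it takes stress.
Stress on syllable 5: pleg.ba.rol.for.ˈki:k.ket.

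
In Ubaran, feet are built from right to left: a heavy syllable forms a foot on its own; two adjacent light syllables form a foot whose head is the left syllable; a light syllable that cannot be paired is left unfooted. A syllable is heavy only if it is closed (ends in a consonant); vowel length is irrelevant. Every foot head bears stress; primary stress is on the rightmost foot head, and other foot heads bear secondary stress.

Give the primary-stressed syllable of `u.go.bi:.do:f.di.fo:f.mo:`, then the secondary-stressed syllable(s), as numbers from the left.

primary 6, secondary 2, 4

Weights: 1 u L, 2 go L, 3 bi: L, 4 do:f H, 5 di L, 6 fo:f H, 7 mo: L.
Parse right to left (heavy = foot alone; LL = one foot; stranded L unfooted): u (ˈgo.bi:) (ˈdo:f) di (ˈfo:f) mo:.
Foot heads: 2, 4, 6.
Primary stress on the rightmost head = syllable 6.
Secondary stress on 2, 4: u.ˌgo.bi:.ˌdo:f.di.ˈfo:f.mo:.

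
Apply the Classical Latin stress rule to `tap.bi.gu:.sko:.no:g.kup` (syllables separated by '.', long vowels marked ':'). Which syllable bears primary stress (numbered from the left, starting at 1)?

Classical Latin: stress the penult if heavy (long vowel or closed), else the antepenult.
Weights: 4 sko: H, 5 no:g H, 6 kup H.
The penult (syllable 5, no:g) is heavy, so it takes stress.
Stress on syllable 5: tap.bi.gu:.sko:.ˈno:g.kup.

5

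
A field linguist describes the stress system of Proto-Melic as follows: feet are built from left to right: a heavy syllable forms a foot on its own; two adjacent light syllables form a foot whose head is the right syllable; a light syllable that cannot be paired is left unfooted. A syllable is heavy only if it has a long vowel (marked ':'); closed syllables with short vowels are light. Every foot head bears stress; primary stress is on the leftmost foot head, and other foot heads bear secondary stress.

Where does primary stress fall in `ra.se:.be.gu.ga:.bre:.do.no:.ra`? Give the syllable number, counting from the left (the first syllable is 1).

2

Weights: 1 ra L, 2 se: H, 3 be L, 4 gu L, 5 ga: H, 6 bre: H, 7 do L, 8 no: H, 9 ra L.
Parse left to right (heavy = foot alone; LL = one foot; stranded L unfooted): ra (ˈse:) (be.ˈgu) (ˈga:) (ˈbre:) do (ˈno:) ra.
Foot heads: 2, 4, 5, 6, 8.
Primary stress on the leftmost head = syllable 2.
Primary stress: syllable 2 → ra.ˈse:.be.gu.ga:.bre:.do.no:.ra.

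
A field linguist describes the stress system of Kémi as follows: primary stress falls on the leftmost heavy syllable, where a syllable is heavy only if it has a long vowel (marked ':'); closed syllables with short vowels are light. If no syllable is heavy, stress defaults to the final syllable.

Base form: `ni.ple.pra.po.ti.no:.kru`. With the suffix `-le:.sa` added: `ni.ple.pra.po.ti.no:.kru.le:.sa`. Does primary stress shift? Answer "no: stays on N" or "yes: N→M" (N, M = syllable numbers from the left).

Base `ni.ple.pra.po.ti.no:.kru` (7 syllables):
  Weights: 1 ni L, 2 ple L, 3 pra L, 4 po L, 5 ti L, 6 no: H, 7 kru L.
  Heavy syllables in the domain: 6. The leftmost is syllable 6 (no:).
  → primary stress on syllable 6.
Suffixed `ni.ple.pra.po.ti.no:.kru.le:.sa` (9 syllables):
  Weights: 1 ni L, 2 ple L, 3 pra L, 4 po L, 5 ti L, 6 no: H, 7 kru L, 8 le: H, 9 sa L.
  Heavy syllables in the domain: 6, 8. The leftmost is syllable 6 (no:).
  → primary stress on syllable 6.

no: stays on 6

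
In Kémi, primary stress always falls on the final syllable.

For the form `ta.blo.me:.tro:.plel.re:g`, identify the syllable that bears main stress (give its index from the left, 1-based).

The word has 6 syllables; the final syllable is syllable 6 (re:g).
Primary stress: syllable 6 → ta.blo.me:.tro:.plel.ˈre:g.

6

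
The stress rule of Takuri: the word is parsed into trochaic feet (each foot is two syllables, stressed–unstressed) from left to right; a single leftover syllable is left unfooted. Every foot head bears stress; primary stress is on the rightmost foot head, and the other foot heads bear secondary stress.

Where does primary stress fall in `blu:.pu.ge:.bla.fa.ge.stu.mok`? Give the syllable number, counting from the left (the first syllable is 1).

7

Parse left to right into trochaic (ˈσσ) feet: (ˈblu:.pu) (ˈge:.bla) (ˈfa.ge) (ˈstu.mok).
Foot heads (stressed positions): 1, 3, 5, 7.
End Rule Rightmost: primary stress on the rightmost head = syllable 7.
Primary stress: syllable 7 → blu:.pu.ge:.bla.fa.ge.ˈstu.mok.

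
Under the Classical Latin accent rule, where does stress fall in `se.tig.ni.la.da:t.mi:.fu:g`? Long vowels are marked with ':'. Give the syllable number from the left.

Classical Latin: stress the penult if heavy (long vowel or closed), else the antepenult.
Weights: 5 da:t H, 6 mi: H, 7 fu:g H.
The penult (syllable 6, mi:) is heavy, so it takes stress.
Stress on syllable 6: se.tig.ni.la.da:t.ˈmi:.fu:g.

6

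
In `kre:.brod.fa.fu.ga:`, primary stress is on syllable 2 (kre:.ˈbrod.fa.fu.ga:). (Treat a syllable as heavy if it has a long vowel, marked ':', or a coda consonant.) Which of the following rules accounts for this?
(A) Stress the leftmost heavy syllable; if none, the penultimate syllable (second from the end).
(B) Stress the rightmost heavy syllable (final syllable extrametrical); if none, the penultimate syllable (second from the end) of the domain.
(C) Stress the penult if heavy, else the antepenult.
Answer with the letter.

Rule A → syllable 1 (observed: 2).
Rule B → syllable 2 ✓.
Rule C → syllable 3 (observed: 2).

B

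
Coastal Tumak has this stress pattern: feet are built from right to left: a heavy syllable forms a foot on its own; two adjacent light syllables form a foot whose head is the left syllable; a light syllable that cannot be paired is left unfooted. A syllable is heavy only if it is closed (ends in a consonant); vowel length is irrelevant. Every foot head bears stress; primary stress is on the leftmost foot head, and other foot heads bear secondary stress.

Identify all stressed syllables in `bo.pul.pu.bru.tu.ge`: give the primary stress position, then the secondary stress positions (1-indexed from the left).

primary 2, secondary 3, 5

Weights: 1 bo L, 2 pul H, 3 pu L, 4 bru L, 5 tu L, 6 ge L.
Parse right to left (heavy = foot alone; LL = one foot; stranded L unfooted): bo (ˈpul) (ˈpu.bru) (ˈtu.ge).
Foot heads: 2, 3, 5.
Primary stress on the leftmost head = syllable 2.
Secondary stress on 3, 5: bo.ˈpul.ˌpu.bru.ˌtu.ge.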